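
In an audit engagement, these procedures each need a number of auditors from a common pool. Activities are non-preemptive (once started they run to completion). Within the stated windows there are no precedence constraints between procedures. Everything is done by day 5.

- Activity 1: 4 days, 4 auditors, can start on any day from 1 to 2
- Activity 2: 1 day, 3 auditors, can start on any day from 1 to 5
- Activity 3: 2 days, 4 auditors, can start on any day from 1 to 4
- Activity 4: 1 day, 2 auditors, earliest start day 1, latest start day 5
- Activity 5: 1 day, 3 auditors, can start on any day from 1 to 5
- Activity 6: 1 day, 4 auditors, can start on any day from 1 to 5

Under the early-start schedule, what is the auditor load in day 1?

At early start, day 1 has: Activity 1, Activity 2, Activity 3, Activity 4, Activity 5, Activity 6.
Demand: 4 + 3 + 4 + 2 + 3 + 4 = 20.

20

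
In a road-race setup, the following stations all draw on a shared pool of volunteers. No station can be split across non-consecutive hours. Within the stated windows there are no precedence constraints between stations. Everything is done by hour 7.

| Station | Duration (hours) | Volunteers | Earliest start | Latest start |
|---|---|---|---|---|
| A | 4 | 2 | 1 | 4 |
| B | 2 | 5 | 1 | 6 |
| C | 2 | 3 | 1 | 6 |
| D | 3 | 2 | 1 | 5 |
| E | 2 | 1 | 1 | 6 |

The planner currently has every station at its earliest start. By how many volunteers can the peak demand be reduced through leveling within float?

8

Early-start peak: h1:13  h2:13  h3:4  h4:2  h5:0  h6:0  h7:0 ⇒ 13.
Leveled (A@1, B@6, C@1, D@3, E@3): h1:5  h2:5  h3:5  h4:5  h5:2  h6:5  h7:5 ⇒ 5.
Reduction 13 − 5 = 8.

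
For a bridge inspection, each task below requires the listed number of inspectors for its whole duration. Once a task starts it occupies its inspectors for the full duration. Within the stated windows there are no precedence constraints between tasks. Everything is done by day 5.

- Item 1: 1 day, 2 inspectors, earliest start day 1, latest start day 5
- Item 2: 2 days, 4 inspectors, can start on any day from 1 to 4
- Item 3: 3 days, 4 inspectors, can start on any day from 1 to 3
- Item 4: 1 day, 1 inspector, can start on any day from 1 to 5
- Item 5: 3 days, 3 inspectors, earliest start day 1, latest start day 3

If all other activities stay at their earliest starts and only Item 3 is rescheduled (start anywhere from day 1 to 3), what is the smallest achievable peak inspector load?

10

Item 3@1: d1:14  d2:11  d3:7  d4:0  d5:0 → peak 14
Item 3@2: d1:10  d2:11  d3:7  d4:4  d5:0 → peak 11
Item 3@3: d1:10  d2:7  d3:7  d4:4  d5:4 → peak 10
Best is Item 3@3, peak 10.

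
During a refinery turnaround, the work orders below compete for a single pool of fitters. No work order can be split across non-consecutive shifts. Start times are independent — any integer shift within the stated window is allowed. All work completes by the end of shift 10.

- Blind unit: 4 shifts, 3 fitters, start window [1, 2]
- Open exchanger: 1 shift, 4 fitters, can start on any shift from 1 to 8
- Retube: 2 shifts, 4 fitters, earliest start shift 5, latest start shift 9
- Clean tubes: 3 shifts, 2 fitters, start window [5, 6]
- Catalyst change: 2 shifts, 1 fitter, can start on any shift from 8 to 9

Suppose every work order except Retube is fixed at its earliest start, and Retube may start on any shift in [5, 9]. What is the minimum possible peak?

7

Retube@5: s1:7  s2:3  s3:3  s4:3  s5:6  s6:6  s7:2  s8:1  s9:1  s10:0 → peak 7
Retube@6: s1:7  s2:3  s3:3  s4:3  s5:2  s6:6  s7:6  s8:1  s9:1  s10:0 → peak 7
Retube@7: s1:7  s2:3  s3:3  s4:3  s5:2  s6:2  s7:6  s8:5  s9:1  s10:0 → peak 7
Retube@8: s1:7  s2:3  s3:3  s4:3  s5:2  s6:2  s7:2  s8:5  s9:5  s10:0 → peak 7
Retube@9: s1:7  s2:3  s3:3  s4:3  s5:2  s6:2  s7:2  s8:1  s9:5  s10:4 → peak 7
Best is Retube@5, peak 7.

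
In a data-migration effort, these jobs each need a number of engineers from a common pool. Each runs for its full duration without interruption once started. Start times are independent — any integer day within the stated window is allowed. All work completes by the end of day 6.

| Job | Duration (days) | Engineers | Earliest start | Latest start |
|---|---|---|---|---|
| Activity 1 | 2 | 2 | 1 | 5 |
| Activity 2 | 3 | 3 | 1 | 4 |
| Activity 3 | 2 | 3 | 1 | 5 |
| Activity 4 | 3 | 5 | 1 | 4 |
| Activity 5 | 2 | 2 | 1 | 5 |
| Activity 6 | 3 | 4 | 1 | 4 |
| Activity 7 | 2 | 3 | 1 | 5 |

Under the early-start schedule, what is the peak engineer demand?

22

Early-start schedule: Activity 1@1, Activity 2@1, Activity 3@1, Activity 4@1, Activity 5@1, Activity 6@1, Activity 7@1.
Load per day: day 1: 22, day 2: 22, day 3: 12, day 4: 0, day 5: 0, day 6: 0.
Peak is 22.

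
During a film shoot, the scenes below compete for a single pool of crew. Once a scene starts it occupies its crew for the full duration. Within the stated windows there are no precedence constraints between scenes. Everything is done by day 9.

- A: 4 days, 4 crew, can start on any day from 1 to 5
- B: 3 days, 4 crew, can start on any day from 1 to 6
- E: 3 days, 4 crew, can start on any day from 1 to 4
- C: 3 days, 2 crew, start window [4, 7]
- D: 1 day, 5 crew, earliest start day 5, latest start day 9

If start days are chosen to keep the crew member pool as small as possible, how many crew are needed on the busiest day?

8

Early-start (A@1, B@1, E@1, C@4, D@5) gives peak 12: d1:12  d2:12  d3:12  d4:6  d5:7  d6:2  d7:0  d8:0  d9:0.
Shift E→4, C→5, D→7.
Schedule A@1, B@1, E@4, C@5, D@7: d1:8  d2:8  d3:8  d4:8  d5:6  d6:6  d7:7  d8:0  d9:0 — peak 8.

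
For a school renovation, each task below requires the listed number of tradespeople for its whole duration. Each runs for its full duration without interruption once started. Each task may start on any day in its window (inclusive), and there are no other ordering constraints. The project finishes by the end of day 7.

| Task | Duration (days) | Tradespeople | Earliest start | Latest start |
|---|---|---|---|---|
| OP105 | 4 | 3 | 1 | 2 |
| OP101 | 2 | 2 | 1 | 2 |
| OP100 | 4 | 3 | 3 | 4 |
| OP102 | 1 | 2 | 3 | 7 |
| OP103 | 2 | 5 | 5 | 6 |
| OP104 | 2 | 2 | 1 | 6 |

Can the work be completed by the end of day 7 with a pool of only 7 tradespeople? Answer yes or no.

The minimum achievable peak is 8; 7 < 8, so no feasible schedule stays within the cap.

no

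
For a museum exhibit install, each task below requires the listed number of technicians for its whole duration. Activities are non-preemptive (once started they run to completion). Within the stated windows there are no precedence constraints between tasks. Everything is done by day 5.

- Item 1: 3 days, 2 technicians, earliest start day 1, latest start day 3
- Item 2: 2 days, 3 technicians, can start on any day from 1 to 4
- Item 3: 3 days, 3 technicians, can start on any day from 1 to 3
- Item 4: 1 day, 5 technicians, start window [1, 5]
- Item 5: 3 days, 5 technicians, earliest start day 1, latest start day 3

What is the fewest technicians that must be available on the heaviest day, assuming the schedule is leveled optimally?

Early-start (Item 1@1, Item 2@1, Item 3@1, Item 4@1, Item 5@1) gives peak 18: d1:18  d2:13  d3:10  d4:0  d5:0.
Shift Item 4→4, Item 5→3.
Schedule Item 1@1, Item 2@1, Item 3@1, Item 4@4, Item 5@3: d1:8  d2:8  d3:10  d4:10  d5:5 — peak 10.

10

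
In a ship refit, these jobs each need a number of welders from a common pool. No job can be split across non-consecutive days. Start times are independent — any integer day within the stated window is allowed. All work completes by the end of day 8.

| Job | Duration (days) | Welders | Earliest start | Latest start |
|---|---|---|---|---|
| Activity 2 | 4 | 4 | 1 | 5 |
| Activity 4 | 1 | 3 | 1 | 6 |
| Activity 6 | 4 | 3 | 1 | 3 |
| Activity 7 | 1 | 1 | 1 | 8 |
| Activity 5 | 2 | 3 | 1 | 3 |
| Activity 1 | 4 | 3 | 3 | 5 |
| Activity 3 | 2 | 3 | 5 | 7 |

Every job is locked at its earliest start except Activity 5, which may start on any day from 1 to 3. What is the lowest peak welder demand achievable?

13

Activity 5@1: d1:14  d2:10  d3:10  d4:10  d5:6  d6:6  d7:0  d8:0 → peak 14
Activity 5@2: d1:11  d2:10  d3:13  d4:10  d5:6  d6:6  d7:0  d8:0 → peak 13
Activity 5@3: d1:11  d2:7  d3:13  d4:13  d5:6  d6:6  d7:0  d8:0 → peak 13
Best is Activity 5@2, peak 13.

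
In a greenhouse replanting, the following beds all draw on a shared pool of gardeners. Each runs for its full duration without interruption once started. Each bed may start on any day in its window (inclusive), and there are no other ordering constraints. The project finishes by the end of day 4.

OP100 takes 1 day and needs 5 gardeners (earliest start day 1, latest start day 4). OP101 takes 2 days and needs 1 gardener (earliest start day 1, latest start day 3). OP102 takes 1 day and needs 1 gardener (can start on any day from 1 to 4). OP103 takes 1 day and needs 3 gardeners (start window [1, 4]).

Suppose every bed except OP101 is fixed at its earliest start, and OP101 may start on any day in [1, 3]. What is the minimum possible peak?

9

OP101@1: d1:10  d2:1  d3:0  d4:0 → peak 10
OP101@2: d1:9  d2:1  d3:1  d4:0 → peak 9
OP101@3: d1:9  d2:0  d3:1  d4:1 → peak 9
Best is OP101@2, peak 9.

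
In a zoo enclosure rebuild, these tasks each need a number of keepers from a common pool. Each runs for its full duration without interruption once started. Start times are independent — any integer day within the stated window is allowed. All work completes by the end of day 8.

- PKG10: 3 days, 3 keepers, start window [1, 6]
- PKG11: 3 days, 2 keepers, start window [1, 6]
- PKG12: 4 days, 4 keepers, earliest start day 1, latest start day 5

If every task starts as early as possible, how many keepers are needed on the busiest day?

Early-start schedule: PKG10@1, PKG11@1, PKG12@1.
Load per day: day 1: 9, day 2: 9, day 3: 9, day 4: 4, day 5: 0, day 6: 0, day 7: 0, day 8: 0.
Peak is 9.

9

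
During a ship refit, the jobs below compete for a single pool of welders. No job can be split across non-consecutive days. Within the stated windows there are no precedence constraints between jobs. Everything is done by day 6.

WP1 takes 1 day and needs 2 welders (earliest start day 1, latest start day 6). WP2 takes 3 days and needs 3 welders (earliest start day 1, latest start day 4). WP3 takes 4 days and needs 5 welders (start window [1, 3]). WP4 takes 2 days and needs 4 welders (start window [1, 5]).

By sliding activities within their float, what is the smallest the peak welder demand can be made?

8

Early-start (WP1@1, WP2@1, WP3@1, WP4@1) gives peak 14: d1:14  d2:12  d3:8  d4:5  d5:0  d6:0.
Shift WP2→2, WP4→5.
Schedule WP1@1, WP2@2, WP3@1, WP4@5: d1:7  d2:8  d3:8  d4:8  d5:4  d6:4 — peak 8.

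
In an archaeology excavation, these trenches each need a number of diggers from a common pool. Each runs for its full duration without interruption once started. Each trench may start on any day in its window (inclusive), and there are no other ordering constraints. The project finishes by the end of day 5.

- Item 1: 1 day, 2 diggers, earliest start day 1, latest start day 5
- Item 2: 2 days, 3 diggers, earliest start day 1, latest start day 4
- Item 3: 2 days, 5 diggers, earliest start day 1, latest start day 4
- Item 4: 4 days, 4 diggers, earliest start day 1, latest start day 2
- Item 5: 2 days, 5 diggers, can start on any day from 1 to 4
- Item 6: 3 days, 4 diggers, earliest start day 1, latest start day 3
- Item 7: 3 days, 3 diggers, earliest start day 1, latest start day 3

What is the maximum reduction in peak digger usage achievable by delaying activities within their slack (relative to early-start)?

12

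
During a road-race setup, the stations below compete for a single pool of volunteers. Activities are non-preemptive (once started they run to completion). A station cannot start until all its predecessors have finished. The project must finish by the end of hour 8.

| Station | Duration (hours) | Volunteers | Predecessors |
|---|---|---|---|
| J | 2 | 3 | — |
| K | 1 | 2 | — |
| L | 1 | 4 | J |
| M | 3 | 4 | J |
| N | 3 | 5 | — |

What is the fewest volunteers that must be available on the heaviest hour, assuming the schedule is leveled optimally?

8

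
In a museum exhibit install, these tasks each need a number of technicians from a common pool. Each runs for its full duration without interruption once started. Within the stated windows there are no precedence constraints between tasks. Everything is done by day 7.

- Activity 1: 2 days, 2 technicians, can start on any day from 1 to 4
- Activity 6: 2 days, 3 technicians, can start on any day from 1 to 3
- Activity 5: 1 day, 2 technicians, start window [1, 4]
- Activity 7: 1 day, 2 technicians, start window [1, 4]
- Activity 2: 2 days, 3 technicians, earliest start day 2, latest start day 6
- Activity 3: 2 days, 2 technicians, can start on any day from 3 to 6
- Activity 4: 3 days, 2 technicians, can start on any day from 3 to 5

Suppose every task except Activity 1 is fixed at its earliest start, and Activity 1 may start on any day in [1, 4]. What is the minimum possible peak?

7

Activity 1@1: d1:9  d2:8  d3:7  d4:4  d5:2  d6:0  d7:0 → peak 9
Activity 1@2: d1:7  d2:8  d3:9  d4:4  d5:2  d6:0  d7:0 → peak 9
Activity 1@3: d1:7  d2:6  d3:9  d4:6  d5:2  d6:0  d7:0 → peak 9
Activity 1@4: d1:7  d2:6  d3:7  d4:6  d5:4  d6:0  d7:0 → peak 7
Best is Activity 1@4, peak 7.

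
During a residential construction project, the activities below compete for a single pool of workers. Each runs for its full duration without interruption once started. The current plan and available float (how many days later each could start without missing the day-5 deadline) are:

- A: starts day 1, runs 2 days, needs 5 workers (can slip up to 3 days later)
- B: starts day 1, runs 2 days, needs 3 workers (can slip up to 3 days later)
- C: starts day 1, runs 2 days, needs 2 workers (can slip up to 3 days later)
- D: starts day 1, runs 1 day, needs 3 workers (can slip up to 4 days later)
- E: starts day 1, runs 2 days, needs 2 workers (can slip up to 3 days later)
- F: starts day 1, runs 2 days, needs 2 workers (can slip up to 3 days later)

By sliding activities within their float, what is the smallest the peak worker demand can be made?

7

Early-start (A@1, B@1, C@1, D@1, E@1, F@1) gives peak 17: d1:17  d2:14  d3:0  d4:0  d5:0.
Shift B→3, D→3, E→4, F→4.
Schedule A@1, B@3, C@1, D@3, E@4, F@4: d1:7  d2:7  d3:6  d4:7  d5:4 — peak 7.
Total worker-days = 31 over 5 days ⇒ peak ≥ ⌈31/5⌉ = 7, so 7 is optimal.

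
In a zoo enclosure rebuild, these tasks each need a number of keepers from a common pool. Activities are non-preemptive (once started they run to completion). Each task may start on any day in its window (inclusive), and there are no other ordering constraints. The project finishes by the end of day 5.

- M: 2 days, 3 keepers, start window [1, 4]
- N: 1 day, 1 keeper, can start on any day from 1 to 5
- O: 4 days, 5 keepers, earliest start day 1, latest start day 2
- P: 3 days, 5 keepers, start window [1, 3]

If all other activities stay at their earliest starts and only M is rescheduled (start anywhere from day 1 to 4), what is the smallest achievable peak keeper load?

11

M@1: d1:14  d2:13  d3:10  d4:5  d5:0 → peak 14
M@2: d1:11  d2:13  d3:13  d4:5  d5:0 → peak 13
M@3: d1:11  d2:10  d3:13  d4:8  d5:0 → peak 13
M@4: d1:11  d2:10  d3:10  d4:8  d5:3 → peak 11
Best is M@4, peak 11.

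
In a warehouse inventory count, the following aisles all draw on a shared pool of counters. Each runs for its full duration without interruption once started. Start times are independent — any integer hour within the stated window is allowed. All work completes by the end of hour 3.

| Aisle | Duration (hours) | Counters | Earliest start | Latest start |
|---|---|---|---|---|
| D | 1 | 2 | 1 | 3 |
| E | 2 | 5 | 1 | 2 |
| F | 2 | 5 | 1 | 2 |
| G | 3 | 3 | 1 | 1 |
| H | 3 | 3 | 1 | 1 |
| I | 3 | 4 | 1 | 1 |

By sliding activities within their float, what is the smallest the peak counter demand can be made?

Early-start (D@1, E@1, F@1, G@1, H@1, I@1) gives peak 22: h1:22  h2:20  h3:10.
Shift F→2.
Schedule D@1, E@1, F@2, G@1, H@1, I@1: h1:17  h2:20  h3:15 — peak 20.
No arrangement of the 12 feasible schedules does better.

20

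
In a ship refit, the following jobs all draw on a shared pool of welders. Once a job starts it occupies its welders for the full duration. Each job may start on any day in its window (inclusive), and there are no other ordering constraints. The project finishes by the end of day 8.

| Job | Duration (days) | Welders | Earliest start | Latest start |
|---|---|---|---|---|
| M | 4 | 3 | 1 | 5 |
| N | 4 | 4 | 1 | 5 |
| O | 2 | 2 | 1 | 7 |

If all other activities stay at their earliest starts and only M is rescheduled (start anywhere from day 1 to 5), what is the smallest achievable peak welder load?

6

M@1: d1:9  d2:9  d3:7  d4:7  d5:0  d6:0  d7:0  d8:0 → peak 9
M@2: d1:6  d2:9  d3:7  d4:7  d5:3  d6:0  d7:0  d8:0 → peak 9
M@3: d1:6  d2:6  d3:7  d4:7  d5:3  d6:3  d7:0  d8:0 → peak 7
M@4: d1:6  d2:6  d3:4  d4:7  d5:3  d6:3  d7:3  d8:0 → peak 7
M@5: d1:6  d2:6  d3:4  d4:4  d5:3  d6:3  d7:3  d8:3 → peak 6
Best is M@5, peak 6.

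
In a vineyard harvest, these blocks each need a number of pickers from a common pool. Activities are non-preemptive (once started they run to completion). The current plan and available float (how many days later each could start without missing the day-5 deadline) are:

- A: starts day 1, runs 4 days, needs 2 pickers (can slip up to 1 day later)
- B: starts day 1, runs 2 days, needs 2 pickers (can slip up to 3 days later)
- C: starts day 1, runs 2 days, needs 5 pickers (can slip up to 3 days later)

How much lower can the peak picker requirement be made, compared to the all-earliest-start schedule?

Early-start peak: d1:9  d2:9  d3:2  d4:2  d5:0 ⇒ 9.
Leveled (A@1, B@1, C@3): d1:4  d2:4  d3:7  d4:7  d5:0 ⇒ 7.
Reduction 9 − 7 = 2.

2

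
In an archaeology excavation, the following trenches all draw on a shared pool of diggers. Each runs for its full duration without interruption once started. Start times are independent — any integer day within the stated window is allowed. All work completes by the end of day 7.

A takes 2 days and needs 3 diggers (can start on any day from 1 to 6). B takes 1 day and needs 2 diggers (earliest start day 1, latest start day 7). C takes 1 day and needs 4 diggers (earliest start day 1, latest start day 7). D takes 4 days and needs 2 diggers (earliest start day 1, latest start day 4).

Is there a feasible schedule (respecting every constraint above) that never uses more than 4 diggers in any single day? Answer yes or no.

yes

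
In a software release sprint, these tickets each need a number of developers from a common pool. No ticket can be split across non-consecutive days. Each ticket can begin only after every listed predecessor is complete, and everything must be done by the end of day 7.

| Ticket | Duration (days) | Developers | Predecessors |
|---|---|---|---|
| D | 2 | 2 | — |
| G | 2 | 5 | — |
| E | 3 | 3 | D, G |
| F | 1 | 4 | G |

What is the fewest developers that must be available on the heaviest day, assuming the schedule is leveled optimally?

6

Early-start (D@1, G@1, E@3, F@3) gives peak 7: d1:7  d2:7  d3:7  d4:3  d5:3  d6:0  d7:0.
Shift D→3, E→5.
Schedule D@3, G@1, E@5, F@3: d1:5  d2:5  d3:6  d4:2  d5:3  d6:3  d7:3 — peak 6.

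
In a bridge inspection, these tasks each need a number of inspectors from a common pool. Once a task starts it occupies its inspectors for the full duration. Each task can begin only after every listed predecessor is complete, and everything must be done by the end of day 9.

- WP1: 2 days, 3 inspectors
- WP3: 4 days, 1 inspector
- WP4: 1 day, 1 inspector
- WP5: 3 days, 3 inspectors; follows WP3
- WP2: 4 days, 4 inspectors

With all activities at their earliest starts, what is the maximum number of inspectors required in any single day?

9

Early-start schedule: WP1@1, WP3@1, WP4@1, WP5@5, WP2@1.
Load per day: day 1: 9, day 2: 8, day 3: 5, day 4: 5, day 5: 3, day 6: 3, day 7: 3, day 8: 0, day 9: 0.
Peak is 9.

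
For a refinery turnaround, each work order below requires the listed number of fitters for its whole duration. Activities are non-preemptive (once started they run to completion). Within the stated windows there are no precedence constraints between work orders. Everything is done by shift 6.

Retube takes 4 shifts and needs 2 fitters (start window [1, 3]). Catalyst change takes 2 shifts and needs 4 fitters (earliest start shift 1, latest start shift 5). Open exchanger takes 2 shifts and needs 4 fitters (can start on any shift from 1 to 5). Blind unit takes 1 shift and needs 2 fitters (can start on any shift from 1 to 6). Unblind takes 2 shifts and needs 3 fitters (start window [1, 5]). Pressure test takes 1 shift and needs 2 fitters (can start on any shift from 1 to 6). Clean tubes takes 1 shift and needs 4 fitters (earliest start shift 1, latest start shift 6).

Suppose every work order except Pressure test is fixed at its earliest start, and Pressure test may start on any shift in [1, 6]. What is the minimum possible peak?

19

Pressure test@1: s1:21  s2:13  s3:2  s4:2  s5:0  s6:0 → peak 21
Pressure test@2: s1:19  s2:15  s3:2  s4:2  s5:0  s6:0 → peak 19
Pressure test@3: s1:19  s2:13  s3:4  s4:2  s5:0  s6:0 → peak 19
Pressure test@4: s1:19  s2:13  s3:2  s4:4  s5:0  s6:0 → peak 19
Pressure test@5: s1:19  s2:13  s3:2  s4:2  s5:2  s6:0 → peak 19
Pressure test@6: s1:19  s2:13  s3:2  s4:2  s5:0  s6:2 → peak 19
Best is Pressure test@2, peak 19.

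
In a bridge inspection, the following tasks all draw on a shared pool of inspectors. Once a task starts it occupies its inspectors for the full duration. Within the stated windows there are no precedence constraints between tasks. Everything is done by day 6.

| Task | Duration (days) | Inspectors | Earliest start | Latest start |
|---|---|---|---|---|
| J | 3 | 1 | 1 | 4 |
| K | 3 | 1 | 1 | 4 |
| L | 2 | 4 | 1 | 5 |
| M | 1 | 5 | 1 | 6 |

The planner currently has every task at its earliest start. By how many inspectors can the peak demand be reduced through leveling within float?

Early-start peak: d1:11  d2:6  d3:2  d4:0  d5:0  d6:0 ⇒ 11.
Leveled (J@1, K@1, L@4, M@6): d1:2  d2:2  d3:2  d4:4  d5:4  d6:5 ⇒ 5.
Reduction 11 − 5 = 6.

6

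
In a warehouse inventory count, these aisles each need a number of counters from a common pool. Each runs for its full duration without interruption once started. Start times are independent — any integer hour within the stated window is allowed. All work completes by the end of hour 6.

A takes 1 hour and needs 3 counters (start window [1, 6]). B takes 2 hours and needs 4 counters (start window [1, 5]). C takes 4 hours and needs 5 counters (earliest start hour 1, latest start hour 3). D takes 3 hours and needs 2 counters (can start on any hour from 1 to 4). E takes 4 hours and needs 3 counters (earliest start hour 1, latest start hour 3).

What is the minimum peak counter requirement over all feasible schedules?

Early-start (A@1, B@1, C@1, D@1, E@1) gives peak 17: h1:17  h2:14  h3:10  h4:8  h5:0  h6:0.
Shift C→2, D→3, E→3.
Schedule A@1, B@1, C@2, D@3, E@3: h1:7  h2:9  h3:10  h4:10  h5:10  h6:3 — peak 10.

10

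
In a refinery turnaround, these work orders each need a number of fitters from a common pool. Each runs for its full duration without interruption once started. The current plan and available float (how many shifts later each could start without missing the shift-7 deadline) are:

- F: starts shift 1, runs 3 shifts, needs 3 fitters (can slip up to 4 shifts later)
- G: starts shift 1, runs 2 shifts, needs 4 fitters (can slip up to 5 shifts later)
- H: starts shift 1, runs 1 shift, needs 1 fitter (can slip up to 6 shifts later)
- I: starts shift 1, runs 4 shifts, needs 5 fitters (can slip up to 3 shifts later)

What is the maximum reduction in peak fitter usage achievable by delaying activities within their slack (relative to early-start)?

6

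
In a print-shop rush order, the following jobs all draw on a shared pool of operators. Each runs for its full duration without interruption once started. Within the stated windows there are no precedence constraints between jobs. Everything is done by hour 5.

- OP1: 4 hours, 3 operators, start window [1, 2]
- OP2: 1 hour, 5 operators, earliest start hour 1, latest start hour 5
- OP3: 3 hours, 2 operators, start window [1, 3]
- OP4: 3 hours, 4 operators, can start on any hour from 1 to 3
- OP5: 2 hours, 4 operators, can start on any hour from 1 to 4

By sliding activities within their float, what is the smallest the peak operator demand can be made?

9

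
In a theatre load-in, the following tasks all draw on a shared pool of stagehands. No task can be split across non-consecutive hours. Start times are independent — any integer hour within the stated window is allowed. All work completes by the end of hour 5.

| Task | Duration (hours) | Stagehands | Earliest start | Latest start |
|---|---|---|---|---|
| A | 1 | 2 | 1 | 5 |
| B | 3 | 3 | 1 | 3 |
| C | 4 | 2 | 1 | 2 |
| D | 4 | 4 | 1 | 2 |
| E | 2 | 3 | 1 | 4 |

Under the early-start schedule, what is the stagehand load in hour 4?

At early start, hour 4 has: C, D.
Demand: 2 + 4 = 6.

6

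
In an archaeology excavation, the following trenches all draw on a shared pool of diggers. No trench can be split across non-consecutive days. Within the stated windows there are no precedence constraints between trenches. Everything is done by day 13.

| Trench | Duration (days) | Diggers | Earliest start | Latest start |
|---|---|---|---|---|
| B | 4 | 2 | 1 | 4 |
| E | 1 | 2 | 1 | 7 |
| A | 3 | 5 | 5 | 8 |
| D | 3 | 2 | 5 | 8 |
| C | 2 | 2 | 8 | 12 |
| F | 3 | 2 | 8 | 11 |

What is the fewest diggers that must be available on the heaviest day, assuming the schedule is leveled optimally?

5

Early-start (B@1, E@1, A@5, D@5, C@8, F@8) gives peak 7: d1:4  d2:2  d3:2  d4:2  d5:7  d6:7  d7:7  d8:4  d9:4  d10:2  d11:0  d12:0  d13:0.
Shift D→8, F→10.
Schedule B@1, E@1, A@5, D@8, C@8, F@10: d1:4  d2:2  d3:2  d4:2  d5:5  d6:5  d7:5  d8:4  d9:4  d10:4  d11:2  d12:2  d13:0 — peak 5.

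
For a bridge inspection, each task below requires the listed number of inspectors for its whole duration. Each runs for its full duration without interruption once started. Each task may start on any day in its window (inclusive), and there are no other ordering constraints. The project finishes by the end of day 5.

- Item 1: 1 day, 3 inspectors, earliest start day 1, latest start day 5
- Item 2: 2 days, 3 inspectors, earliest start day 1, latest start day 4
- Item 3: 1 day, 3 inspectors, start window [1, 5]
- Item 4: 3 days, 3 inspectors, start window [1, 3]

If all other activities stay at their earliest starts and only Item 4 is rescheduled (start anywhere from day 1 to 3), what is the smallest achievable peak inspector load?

9

Item 4@1: d1:12  d2:6  d3:3  d4:0  d5:0 → peak 12
Item 4@2: d1:9  d2:6  d3:3  d4:3  d5:0 → peak 9
Item 4@3: d1:9  d2:3  d3:3  d4:3  d5:3 → peak 9
Best is Item 4@2, peak 9.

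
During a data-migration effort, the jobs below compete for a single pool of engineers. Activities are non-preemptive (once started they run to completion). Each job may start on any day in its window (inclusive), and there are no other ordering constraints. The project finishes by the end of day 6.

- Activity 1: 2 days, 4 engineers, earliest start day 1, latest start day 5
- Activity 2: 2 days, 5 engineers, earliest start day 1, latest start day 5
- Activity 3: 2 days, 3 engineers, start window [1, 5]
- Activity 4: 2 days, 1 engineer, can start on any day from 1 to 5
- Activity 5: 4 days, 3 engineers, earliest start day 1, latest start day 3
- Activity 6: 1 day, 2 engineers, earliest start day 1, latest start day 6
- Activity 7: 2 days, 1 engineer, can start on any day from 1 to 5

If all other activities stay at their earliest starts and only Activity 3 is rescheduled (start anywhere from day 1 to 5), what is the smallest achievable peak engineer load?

Activity 3@1: d1:19  d2:17  d3:3  d4:3  d5:0  d6:0 → peak 19
Activity 3@2: d1:16  d2:17  d3:6  d4:3  d5:0  d6:0 → peak 17
Activity 3@3: d1:16  d2:14  d3:6  d4:6  d5:0  d6:0 → peak 16
Activity 3@4: d1:16  d2:14  d3:3  d4:6  d5:3  d6:0 → peak 16
Activity 3@5: d1:16  d2:14  d3:3  d4:3  d5:3  d6:3 → peak 16
Best is Activity 3@3, peak 16.

16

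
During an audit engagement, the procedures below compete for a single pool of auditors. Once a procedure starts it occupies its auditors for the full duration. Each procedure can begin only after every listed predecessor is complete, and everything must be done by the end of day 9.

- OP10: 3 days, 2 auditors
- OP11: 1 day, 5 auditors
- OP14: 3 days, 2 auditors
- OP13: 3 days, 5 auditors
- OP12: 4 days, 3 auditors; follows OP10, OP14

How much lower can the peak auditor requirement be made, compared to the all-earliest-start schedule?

6

Early-start peak: d1:14  d2:9  d3:9  d4:3  d5:3  d6:3  d7:3  d8:0  d9:0 ⇒ 14.
Leveled (OP10@1, OP11@1, OP14@2, OP13@4, OP12@5): d1:7  d2:4  d3:4  d4:7  d5:8  d6:8  d7:3  d8:3  d9:0 ⇒ 8.
Reduction 14 − 8 = 6.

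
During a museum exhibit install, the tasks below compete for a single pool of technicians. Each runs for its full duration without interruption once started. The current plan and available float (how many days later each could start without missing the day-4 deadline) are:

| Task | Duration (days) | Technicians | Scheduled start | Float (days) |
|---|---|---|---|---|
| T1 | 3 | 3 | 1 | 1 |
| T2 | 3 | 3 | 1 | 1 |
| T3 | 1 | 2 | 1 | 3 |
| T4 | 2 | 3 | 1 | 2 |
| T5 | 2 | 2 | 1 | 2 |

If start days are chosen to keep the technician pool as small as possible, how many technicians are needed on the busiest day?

Early-start (T1@1, T2@1, T3@1, T4@1, T5@1) gives peak 13: d1:13  d2:11  d3:6  d4:0.
Shift T3→4, T5→3.
Schedule T1@1, T2@1, T3@4, T4@1, T5@3: d1:9  d2:9  d3:8  d4:4 — peak 9.

9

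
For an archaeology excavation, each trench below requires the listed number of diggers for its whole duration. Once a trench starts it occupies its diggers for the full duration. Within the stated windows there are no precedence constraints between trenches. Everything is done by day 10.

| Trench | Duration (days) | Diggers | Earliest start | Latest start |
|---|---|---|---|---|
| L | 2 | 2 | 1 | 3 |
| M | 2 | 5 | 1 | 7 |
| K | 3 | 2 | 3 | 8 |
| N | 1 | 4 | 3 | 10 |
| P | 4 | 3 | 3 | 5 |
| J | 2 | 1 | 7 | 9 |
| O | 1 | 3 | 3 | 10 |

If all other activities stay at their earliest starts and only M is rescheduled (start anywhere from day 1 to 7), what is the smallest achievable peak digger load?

M@1: d1:7  d2:7  d3:12  d4:5  d5:5  d6:3  d7:1  d8:1  d9:0  d10:0 → peak 12
M@2: d1:2  d2:7  d3:17  d4:5  d5:5  d6:3  d7:1  d8:1  d9:0  d10:0 → peak 17
M@3: d1:2  d2:2  d3:17  d4:10  d5:5  d6:3  d7:1  d8:1  d9:0  d10:0 → peak 17
M@4: d1:2  d2:2  d3:12  d4:10  d5:10  d6:3  d7:1  d8:1  d9:0  d10:0 → peak 12
M@5: d1:2  d2:2  d3:12  d4:5  d5:10  d6:8  d7:1  d8:1  d9:0  d10:0 → peak 12
M@6: d1:2  d2:2  d3:12  d4:5  d5:5  d6:8  d7:6  d8:1  d9:0  d10:0 → peak 12
M@7: d1:2  d2:2  d3:12  d4:5  d5:5  d6:3  d7:6  d8:6  d9:0  d10:0 → peak 12
Best is M@1, peak 12.

12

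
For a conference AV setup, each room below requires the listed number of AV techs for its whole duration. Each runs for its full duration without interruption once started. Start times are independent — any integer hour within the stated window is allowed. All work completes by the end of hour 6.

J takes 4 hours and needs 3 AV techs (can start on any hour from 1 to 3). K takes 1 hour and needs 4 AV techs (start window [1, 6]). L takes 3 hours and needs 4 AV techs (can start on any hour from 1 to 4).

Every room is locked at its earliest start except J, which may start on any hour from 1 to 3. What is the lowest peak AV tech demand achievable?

J@1: h1:11  h2:7  h3:7  h4:3  h5:0  h6:0 → peak 11
J@2: h1:8  h2:7  h3:7  h4:3  h5:3  h6:0 → peak 8
J@3: h1:8  h2:4  h3:7  h4:3  h5:3  h6:3 → peak 8
Best is J@2, peak 8.

8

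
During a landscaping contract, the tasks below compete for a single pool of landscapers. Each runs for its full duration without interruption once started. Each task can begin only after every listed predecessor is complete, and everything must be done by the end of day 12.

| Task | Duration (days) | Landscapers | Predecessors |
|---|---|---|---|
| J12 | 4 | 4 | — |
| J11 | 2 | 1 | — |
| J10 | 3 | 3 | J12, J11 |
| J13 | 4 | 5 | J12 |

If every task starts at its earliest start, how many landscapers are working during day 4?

4

At early start, day 4 has: J12.
Demand: 4 = 4.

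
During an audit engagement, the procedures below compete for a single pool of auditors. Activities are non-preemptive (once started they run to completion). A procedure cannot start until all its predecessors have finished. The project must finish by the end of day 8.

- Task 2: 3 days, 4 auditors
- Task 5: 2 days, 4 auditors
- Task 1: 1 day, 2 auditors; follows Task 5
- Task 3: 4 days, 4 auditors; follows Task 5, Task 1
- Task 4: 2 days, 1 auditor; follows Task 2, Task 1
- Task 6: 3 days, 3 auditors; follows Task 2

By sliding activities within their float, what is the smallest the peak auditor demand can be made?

8

Schedule Task 2@1, Task 5@1, Task 1@3, Task 3@4, Task 4@4, Task 6@4: d1:8  d2:8  d3:6  d4:8  d5:8  d6:7  d7:4  d8:0 — peak 8.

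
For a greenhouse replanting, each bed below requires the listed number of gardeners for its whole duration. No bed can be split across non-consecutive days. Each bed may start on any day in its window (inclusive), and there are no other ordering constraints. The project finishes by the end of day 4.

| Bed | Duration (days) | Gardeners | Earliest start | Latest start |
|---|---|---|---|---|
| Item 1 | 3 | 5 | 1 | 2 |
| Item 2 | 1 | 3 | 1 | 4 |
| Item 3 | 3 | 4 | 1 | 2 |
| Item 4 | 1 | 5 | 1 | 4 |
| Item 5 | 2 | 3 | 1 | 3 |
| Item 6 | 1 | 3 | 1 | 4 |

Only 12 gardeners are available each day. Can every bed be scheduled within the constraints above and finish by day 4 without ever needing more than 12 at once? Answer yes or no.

yes

Schedule Item 1@1, Item 2@1, Item 3@1, Item 4@4, Item 5@2, Item 6@4: d1:12  d2:12  d3:12  d4:8 — peak 12 ≤ 12.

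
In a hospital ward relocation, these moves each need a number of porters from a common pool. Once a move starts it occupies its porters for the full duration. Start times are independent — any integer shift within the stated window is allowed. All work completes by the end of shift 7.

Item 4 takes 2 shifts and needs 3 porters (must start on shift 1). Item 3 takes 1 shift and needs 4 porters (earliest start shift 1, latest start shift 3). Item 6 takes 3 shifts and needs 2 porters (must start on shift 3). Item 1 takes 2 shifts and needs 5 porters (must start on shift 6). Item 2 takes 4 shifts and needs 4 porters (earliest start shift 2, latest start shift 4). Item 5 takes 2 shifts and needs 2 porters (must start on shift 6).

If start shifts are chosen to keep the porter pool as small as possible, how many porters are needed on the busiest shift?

7

Schedule Item 4@1, Item 3@1, Item 6@3, Item 1@6, Item 2@2, Item 5@6: s1:7  s2:7  s3:6  s4:6  s5:6  s6:7  s7:7 — peak 7.
Total porter-shifts = 46 over 7 shifts ⇒ peak ≥ ⌈46/7⌉ = 7, so 7 is optimal.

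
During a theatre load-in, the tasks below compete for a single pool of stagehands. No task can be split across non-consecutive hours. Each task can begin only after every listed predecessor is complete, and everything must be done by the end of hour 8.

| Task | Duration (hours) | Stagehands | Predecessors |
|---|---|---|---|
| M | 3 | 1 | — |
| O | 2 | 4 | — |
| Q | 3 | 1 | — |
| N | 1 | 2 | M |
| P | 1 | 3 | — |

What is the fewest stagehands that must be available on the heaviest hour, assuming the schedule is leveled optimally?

Early-start (M@1, O@1, Q@1, N@4, P@1) gives peak 9: h1:9  h2:6  h3:2  h4:2  h5:0  h6:0  h7:0  h8:0.
Shift O→4, N→6, P→7.
Schedule M@1, O@4, Q@1, N@6, P@7: h1:2  h2:2  h3:2  h4:4  h5:4  h6:2  h7:3  h8:0 — peak 4.

4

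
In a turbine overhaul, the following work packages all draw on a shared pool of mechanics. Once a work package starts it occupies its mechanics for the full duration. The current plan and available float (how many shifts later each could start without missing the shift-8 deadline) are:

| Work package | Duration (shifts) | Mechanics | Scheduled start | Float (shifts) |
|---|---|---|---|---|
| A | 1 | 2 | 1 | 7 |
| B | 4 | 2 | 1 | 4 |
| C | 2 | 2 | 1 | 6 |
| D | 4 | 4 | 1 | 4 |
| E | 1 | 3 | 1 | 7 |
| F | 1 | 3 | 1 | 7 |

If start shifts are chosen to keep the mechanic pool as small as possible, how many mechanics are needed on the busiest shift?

6

Early-start (A@1, B@1, C@1, D@1, E@1, F@1) gives peak 16: s1:16  s2:8  s3:6  s4:6  s5:0  s6:0  s7:0  s8:0.
Shift D→3, E→7, F→7.
Schedule A@1, B@1, C@1, D@3, E@7, F@7: s1:6  s2:4  s3:6  s4:6  s5:4  s6:4  s7:6  s8:0 — peak 6.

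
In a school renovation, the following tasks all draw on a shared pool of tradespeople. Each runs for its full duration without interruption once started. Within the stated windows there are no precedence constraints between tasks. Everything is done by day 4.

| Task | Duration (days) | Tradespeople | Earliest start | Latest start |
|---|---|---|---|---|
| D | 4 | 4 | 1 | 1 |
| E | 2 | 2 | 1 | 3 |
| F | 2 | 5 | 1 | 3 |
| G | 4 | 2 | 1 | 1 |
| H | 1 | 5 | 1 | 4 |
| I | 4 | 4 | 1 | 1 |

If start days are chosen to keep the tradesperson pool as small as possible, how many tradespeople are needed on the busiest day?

Early-start (D@1, E@1, F@1, G@1, H@1, I@1) gives peak 22: d1:22  d2:17  d3:10  d4:10.
Shift H→3.
Schedule D@1, E@1, F@1, G@1, H@3, I@1: d1:17  d2:17  d3:15  d4:10 — peak 17.

17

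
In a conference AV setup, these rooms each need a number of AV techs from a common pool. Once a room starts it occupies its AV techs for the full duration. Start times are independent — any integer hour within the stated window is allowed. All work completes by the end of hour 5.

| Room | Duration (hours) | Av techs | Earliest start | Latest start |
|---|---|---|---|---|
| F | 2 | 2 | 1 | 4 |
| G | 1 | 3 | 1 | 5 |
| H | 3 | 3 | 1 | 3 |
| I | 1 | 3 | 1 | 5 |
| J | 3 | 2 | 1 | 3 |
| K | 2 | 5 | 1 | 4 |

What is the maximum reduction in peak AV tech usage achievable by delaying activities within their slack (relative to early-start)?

Early-start peak: h1:18  h2:12  h3:5  h4:0  h5:0 ⇒ 18.
Leveled (F@1, G@1, H@1, I@2, J@3, K@4): h1:8  h2:8  h3:5  h4:7  h5:7 ⇒ 8.
Reduction 18 − 8 = 10.

10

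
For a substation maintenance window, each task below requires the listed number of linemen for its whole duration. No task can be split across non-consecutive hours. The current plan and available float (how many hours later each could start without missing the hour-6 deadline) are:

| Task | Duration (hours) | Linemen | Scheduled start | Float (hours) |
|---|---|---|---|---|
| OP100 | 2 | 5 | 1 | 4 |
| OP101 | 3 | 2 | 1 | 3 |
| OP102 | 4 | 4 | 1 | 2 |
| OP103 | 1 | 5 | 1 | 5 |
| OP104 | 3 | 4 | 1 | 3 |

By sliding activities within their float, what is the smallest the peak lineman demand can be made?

Early-start (OP100@1, OP101@1, OP102@1, OP103@1, OP104@1) gives peak 20: h1:20  h2:15  h3:10  h4:4  h5:0  h6:0.
Shift OP102→3, OP103→6, OP104→3.
Schedule OP100@1, OP101@1, OP102@3, OP103@6, OP104@3: h1:7  h2:7  h3:10  h4:8  h5:8  h6:9 — peak 10.

10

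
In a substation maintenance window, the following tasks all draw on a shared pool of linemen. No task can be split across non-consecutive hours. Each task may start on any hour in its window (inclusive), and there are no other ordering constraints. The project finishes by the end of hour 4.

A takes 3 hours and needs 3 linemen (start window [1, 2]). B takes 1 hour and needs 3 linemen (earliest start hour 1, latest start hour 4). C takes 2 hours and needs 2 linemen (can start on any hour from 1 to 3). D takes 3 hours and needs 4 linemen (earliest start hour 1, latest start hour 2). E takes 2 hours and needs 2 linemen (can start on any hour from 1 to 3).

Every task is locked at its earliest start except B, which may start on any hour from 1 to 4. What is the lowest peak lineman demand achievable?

11

B@1: h1:14  h2:11  h3:7  h4:0 → peak 14
B@2: h1:11  h2:14  h3:7  h4:0 → peak 14
B@3: h1:11  h2:11  h3:10  h4:0 → peak 11
B@4: h1:11  h2:11  h3:7  h4:3 → peak 11
Best is B@3, peak 11.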